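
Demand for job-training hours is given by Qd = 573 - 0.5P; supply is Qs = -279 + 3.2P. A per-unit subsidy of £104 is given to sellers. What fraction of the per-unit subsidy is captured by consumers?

Consumer share = 32/37

Pre-subsidy: 573 - 0.5P = -279 + 3.2P gives P* = 8520/37, Q* = 16941/37.
With the subsidy, sellers receive Ps = Pb + 104 for each unit, where Pb is the price buyers pay.
Supply in terms of Pb becomes Qs = -279 + 3.2(Pb + 104) = 53.8 + 3.2Pb. Setting this equal to demand: 573 - 0.5Pb = 53.8 + 3.2Pb, so Pb = 5192/37.
Sellers receive Ps = 5192/37 + 104 = 9040/37; Q' = 573 − 0.5·(5192/37) = 18605/37.
Buyers' price falls by P* − Pb = 8520/37 − 5192/37 = 3328/37; sellers' price rises by Ps − P* = 9040/37 − 8520/37 = 520/37.
So consumers capture (3328/37)/104 = 32/37 of each unit of subsidy.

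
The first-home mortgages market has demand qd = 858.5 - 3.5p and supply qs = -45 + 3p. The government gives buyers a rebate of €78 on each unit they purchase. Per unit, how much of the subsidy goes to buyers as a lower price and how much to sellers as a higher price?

Pre-subsidy: 858.5 - 3.5p = -45 + 3p gives p* = 139, q* = 372.
With the rebate, buyers effectively pay pb = ps − 78, where ps is the price sellers receive.
Demand in terms of ps becomes qd = 858.5 − 3.5(ps − 78) = 1131.5 - 3.5ps. Setting this equal to supply: 1131.5 - 3.5ps = -45 + 3ps, so ps = 181.
Buyers pay pb = 181 − 78 = 103; q' = -45 + 3·181 = 498.
Buyers' price falls by p* − pb = 139 − 103 = 36; sellers' price rises by ps − p* = 181 − 139 = 42.

Buyers gain €36 per unit; sellers gain €42 per unit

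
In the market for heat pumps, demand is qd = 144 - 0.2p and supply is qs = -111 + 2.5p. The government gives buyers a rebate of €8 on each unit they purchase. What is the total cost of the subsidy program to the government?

Government cost = 27344/27

Pre-subsidy: 144 - 0.2p = -111 + 2.5p gives p* = 850/9, q* = 1126/9.
With the rebate, buyers effectively pay pb = ps − 8, where ps is the price sellers receive.
Demand in terms of ps becomes qd = 144 − 0.2(ps − 8) = 145.6 - 0.2ps. Setting this equal to supply: 145.6 - 0.2ps = -111 + 2.5ps, so ps = 2566/27.
Buyers pay pb = 2566/27 − 8 = 2350/27; q' = -111 + 2.5·(2566/27) = 3418/27.
Government outlay = subsidy × quantity = 8 × 3418/27 = 27344/27.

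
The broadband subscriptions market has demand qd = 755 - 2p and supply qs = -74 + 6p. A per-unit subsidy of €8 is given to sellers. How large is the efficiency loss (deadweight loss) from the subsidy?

Deadweight loss = €48

Pre-subsidy: 755 - 2p = -74 + 6p gives p* = 103.625, q* = 547.75.
With the subsidy, sellers receive ps = pb + 8 for each unit, where pb is the price buyers pay.
Supply in terms of pb becomes qs = -74 + 6(pb + 8) = -26 + 6pb. Setting this equal to demand: 755 - 2pb = -26 + 6pb, so pb = 97.625.
Sellers receive ps = 97.625 + 8 = 105.625; q' = 755 − 2·97.625 = 559.75.
The subsidy expands output by 559.75 − 547.75 = 12 past the efficient level; on those units the gap between marginal cost and willingness to pay runs from 0 up to 8.
DWL = ½ × 8 × 12 = 48.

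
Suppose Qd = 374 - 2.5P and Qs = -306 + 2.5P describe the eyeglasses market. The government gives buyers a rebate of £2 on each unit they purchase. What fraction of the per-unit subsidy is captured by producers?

Producer share = 0.5

Pre-subsidy: 374 - 2.5P = -306 + 2.5P gives P* = 136, Q* = 34.
With the rebate, buyers effectively pay Pb = Ps − 2, where Ps is the price sellers receive.
Demand in terms of Ps becomes Qd = 374 − 2.5(Ps − 2) = 379 - 2.5Ps. Setting this equal to supply: 379 - 2.5Ps = -306 + 2.5Ps, so Ps = 137.
Buyers pay Pb = 137 − 2 = 135; Q' = -306 + 2.5·137 = 36.5.
Buyers' price falls by P* − Pb = 136 − 135 = 1; sellers' price rises by Ps − P* = 137 − 136 = 1.
So producers capture 1/2 = 0.5 of each unit of subsidy.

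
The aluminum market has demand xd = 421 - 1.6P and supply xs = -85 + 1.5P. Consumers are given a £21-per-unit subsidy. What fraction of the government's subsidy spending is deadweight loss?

Pre-subsidy: 421 - 1.6P = -85 + 1.5P gives P* = 5060/31, x* = 4955/31.
With the rebate, buyers effectively pay Pb = Ps − 21, where Ps is the price sellers receive.
Demand in terms of Ps becomes xd = 421 − 1.6(Ps − 21) = 454.6 - 1.6Ps. Setting this equal to supply: 454.6 - 1.6Ps = -85 + 1.5Ps, so Ps = 5396/31.
Buyers pay Pb = 5396/31 − 21 = 4745/31; x' = -85 + 1.5·(5396/31) = 5459/31.
ΔCS = ½(4955/31 + 5459/31)(5060/31 − 4745/31) = 1640205/961; ΔPS = ½(4955/31 + 5459/31)(5396/31 − 5060/31) = 1749552/961.
Government spending = 21 × 5459/31 = 114639/31.
DWL = ½ × 21 × (5459/31 − 4955/31) = 5292/31; fraction = (5292/31) / (114639/31) = 252/5459.

DWL / government spending = 252/5459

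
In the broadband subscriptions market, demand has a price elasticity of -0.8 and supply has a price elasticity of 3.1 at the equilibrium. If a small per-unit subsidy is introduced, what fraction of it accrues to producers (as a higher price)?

For a small subsidy around the equilibrium, the benefit split depends on the relative slopes, which at a point are proportional to the elasticities.
Buyer share = εs/(εs + |εd|) = 3.1/(3.1 + 0.8) = 31/39; seller share = |εd|/(εs + |εd|) = 8/39.
So producers capture 8/39 of the subsidy.

Producer share = 8/39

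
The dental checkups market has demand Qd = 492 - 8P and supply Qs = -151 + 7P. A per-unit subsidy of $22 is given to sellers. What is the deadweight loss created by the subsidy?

Pre-subsidy: 492 - 8P = -151 + 7P gives P* = 643/15, Q* = 2236/15.
With the subsidy, sellers receive Ps = Pb + 22 for each unit, where Pb is the price buyers pay.
Supply in terms of Pb becomes Qs = -151 + 7(Pb + 22) = 3 + 7Pb. Setting this equal to demand: 492 - 8Pb = 3 + 7Pb, so Pb = 32.6.
Sellers receive Ps = 32.6 + 22 = 54.6; Q' = 492 − 8·32.6 = 231.2.
The subsidy expands output by 231.2 − 2236/15 = 1232/15 past the efficient level; on those units the gap between marginal cost and willingness to pay runs from 0 up to 22.
DWL = ½ × 22 × 1232/15 = 13552/15.

Deadweight loss = 13552/15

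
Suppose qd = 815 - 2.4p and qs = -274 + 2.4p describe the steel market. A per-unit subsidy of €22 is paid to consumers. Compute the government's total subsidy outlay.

Pre-subsidy: 815 - 2.4p = -274 + 2.4p gives p* = 226.875, q* = 270.5.
With the rebate, buyers effectively pay pb = ps − 22, where ps is the price sellers receive.
Demand in terms of ps becomes qd = 815 − 2.4(ps − 22) = 867.8 - 2.4ps. Setting this equal to supply: 867.8 - 2.4ps = -274 + 2.4ps, so ps = 237.875.
Buyers pay pb = 237.875 − 22 = 215.875; q' = -274 + 2.4·237.875 = 296.9.
Government outlay = subsidy × quantity = 22 × 296.9 = 6531.8.

Government cost = €6531.8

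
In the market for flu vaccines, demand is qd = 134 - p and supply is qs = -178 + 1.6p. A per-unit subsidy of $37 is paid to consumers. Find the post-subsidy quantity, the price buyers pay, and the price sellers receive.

q' = 478/13; buyers pay 1264/13; sellers receive 1745/13

Pre-subsidy: 134 - p = -178 + 1.6p gives p* = 120, q* = 14.
With the rebate, buyers effectively pay pb = ps − 37, where ps is the price sellers receive.
Demand in terms of ps becomes qd = 134 − 1(ps − 37) = 171 - ps. Setting this equal to supply: 171 - ps = -178 + 1.6ps, so ps = 1745/13.
Buyers pay pb = 1745/13 − 37 = 1264/13; q' = -178 + 1.6·(1745/13) = 478/13.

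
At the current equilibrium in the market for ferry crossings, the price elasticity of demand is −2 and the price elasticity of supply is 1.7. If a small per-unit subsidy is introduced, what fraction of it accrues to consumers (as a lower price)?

Consumer share = 17/37

For a small subsidy around the equilibrium, the benefit split depends on the relative slopes, which at a point are proportional to the elasticities.
Buyer share = εs/(εs + |εd|) = 1.7/(1.7 + 2) = 17/37; seller share = |εd|/(εs + |εd|) = 20/37.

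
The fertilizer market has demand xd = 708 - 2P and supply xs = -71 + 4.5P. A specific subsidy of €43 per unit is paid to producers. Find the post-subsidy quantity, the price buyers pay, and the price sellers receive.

x' = 6862/13; buyers pay 1171/13; sellers receive 1730/13

Pre-subsidy: 708 - 2P = -71 + 4.5P gives P* = 1558/13, x* = 6088/13.
With the subsidy, sellers receive Ps = Pb + 43 for each unit, where Pb is the price buyers pay.
Supply in terms of Pb becomes xs = -71 + 4.5(Pb + 43) = 122.5 + 4.5Pb. Setting this equal to demand: 708 - 2Pb = 122.5 + 4.5Pb, so Pb = 1171/13.
Sellers receive Ps = 1171/13 + 43 = 1730/13; x' = 708 − 2·(1171/13) = 6862/13.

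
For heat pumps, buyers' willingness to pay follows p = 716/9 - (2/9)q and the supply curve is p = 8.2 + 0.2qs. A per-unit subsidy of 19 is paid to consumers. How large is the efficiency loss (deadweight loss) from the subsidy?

Deadweight loss = 427.5

Pre-subsidy: 716/9 - (2/9)q = 8.2 + 0.2q gives q* = 169 and p* = 42.
With the rebate, buyers effectively pay pb = ps − 19, where ps is the price sellers receive.
On the curves, pb = 716/9 - (2/9)q and ps = 8.2 + 0.2q; the wedge ps − pb = 19 gives 8.2 + 0.2q − (716/9 - (2/9)q) = 19, so q' = 214.
Then pb = 716/9 − (2/9)·214 = 32 and ps = 8.2 + 0.2·214 = 51.
The subsidy expands output by 214 − 169 = 45 past the efficient level; on those units the gap between marginal cost and willingness to pay runs from 0 up to 19.
DWL = ½ × 19 × 45 = 427.5.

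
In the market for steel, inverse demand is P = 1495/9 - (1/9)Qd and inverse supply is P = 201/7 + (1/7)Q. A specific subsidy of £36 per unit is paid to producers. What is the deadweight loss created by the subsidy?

Pre-subsidy: 1495/9 - (1/9)Q = 201/7 + (1/7)Q gives Q* = 541 and P* = 106.
With the subsidy, sellers receive Ps = Pb + 36 for each unit, where Pb is the price buyers pay.
On the curves, Pb = 1495/9 - (1/9)Q and Ps = 201/7 + (1/7)Q; the wedge Ps − Pb = 36 gives 201/7 + (1/7)Q − (1495/9 - (1/9)Q) = 36, so Q' = 682.75.
Then Pb = 1495/9 − (1/9)·682.75 = 90.25 and Ps = 201/7 + (1/7)·682.75 = 126.25.
The subsidy expands output by 682.75 − 541 = 141.75 past the efficient level; on those units the gap between marginal cost and willingness to pay runs from 0 up to 36.
DWL = ½ × 36 × 141.75 = 2551.5.

Deadweight loss = £2551.5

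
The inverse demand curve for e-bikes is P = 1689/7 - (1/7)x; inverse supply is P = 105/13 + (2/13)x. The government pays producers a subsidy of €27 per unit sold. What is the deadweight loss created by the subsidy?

Pre-subsidy: 1689/7 - (1/7)x = 105/13 + (2/13)x gives x* = 786 and P* = 129.
With the subsidy, sellers receive Ps = Pb + 27 for each unit, where Pb is the price buyers pay.
On the curves, Pb = 1689/7 - (1/7)x and Ps = 105/13 + (2/13)x; the wedge Ps − Pb = 27 gives 105/13 + (2/13)x − (1689/7 - (1/7)x) = 27, so x' = 877.
Then Pb = 1689/7 − (1/7)·877 = 116 and Ps = 105/13 + (2/13)·877 = 143.
The subsidy expands output by 877 − 786 = 91 past the efficient level; on those units the gap between marginal cost and willingness to pay runs from 0 up to 27.
DWL = ½ × 27 × 91 = 1228.5.

Deadweight loss = €1228.5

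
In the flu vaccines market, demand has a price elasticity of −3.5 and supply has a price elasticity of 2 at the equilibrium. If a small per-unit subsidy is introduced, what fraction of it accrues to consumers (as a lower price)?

Consumer share = 4/11

For a small subsidy around the equilibrium, the benefit split depends on the relative slopes, which at a point are proportional to the elasticities.
Buyer share = εs/(εs + |εd|) = 2/(2 + 3.5) = 4/11; seller share = |εd|/(εs + |εd|) = 7/11.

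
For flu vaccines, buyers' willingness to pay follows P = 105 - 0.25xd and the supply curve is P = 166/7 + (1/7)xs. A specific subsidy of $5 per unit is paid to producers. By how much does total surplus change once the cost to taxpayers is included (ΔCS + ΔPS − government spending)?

Net change in total surplus = -350/11

Pre-subsidy: 105 - 0.25x = 166/7 + (1/7)x gives x* = 2276/11 and P* = 586/11.
With the subsidy, sellers receive Ps = Pb + 5 for each unit, where Pb is the price buyers pay.
On the curves, Pb = 105 - 0.25x and Ps = 166/7 + (1/7)x; the wedge Ps − Pb = 5 gives 166/7 + (1/7)x − (105 - 0.25x) = 5, so x' = 2416/11.
Then Pb = 105 − 0.25·(2416/11) = 551/11 and Ps = 166/7 + (1/7)·(2416/11) = 606/11.
ΔCS = ½(2276/11 + 2416/11)(586/11 − 551/11) = 82110/121; ΔPS = ½(2276/11 + 2416/11)(606/11 − 586/11) = 46920/121.
Government spending = 5 × 2416/11 = 12080/11.
Net change = 82110/121 + 46920/121 − 12080/11 = -350/11. The loss equals the DWL triangle ½·5·140/11.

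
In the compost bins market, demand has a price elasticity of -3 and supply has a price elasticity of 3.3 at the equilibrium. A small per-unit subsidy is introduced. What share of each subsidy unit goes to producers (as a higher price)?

Producer share = 10/21

For a small subsidy around the equilibrium, the benefit split depends on the relative slopes, which at a point are proportional to the elasticities.
Buyer share = εs/(εs + |εd|) = 3.3/(3.3 + 3) = 11/21; seller share = |εd|/(εs + |εd|) = 10/21.
So producers capture 10/21 of the subsidy.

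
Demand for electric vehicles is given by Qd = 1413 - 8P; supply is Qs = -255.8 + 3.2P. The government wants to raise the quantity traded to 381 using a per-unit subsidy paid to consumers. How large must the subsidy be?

Required subsidy s = 70 per unit

At Q = 381, invert demand for the buyer price: Pb = (1413 − 381)/8 = 129; invert supply for the seller price: Ps = (381 − (-255.8))/3.2 = 199.
The subsidy must fill the gap: s = Ps − Pb = 199 − 129 = 70.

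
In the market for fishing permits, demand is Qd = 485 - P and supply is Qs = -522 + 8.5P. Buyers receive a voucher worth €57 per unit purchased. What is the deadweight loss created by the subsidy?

Pre-subsidy: 485 - P = -522 + 8.5P gives P* = 106, Q* = 379.
With the rebate, buyers effectively pay Pb = Ps − 57, where Ps is the price sellers receive.
Demand in terms of Ps becomes Qd = 485 − 1(Ps − 57) = 542 - Ps. Setting this equal to supply: 542 - Ps = -522 + 8.5Ps, so Ps = 112.
Buyers pay Pb = 112 − 57 = 55; Q' = -522 + 8.5·112 = 430.
The subsidy expands output by 430 − 379 = 51 past the efficient level; on those units the gap between marginal cost and willingness to pay runs from 0 up to 57.
DWL = ½ × 57 × 51 = 1453.5.

Deadweight loss = €1453.5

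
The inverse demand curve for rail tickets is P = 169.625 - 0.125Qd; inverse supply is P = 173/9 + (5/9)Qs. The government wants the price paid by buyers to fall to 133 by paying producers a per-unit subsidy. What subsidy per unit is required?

Required subsidy s = 49 per unit

At a buyer price of 133, quantity demanded is 1357 − 8·133 = 293.
Sellers supply 293 only when they receive Ps = 173/9 + (5/9)·293 = 182.
s = Ps − Pb = 182 − 133 = 49.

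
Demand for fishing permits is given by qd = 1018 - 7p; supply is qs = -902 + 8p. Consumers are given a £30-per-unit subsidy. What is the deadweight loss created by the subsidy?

Pre-subsidy: 1018 - 7p = -902 + 8p gives p* = 128, q* = 122.
With the rebate, buyers effectively pay pb = ps − 30, where ps is the price sellers receive.
Demand in terms of ps becomes qd = 1018 − 7(ps − 30) = 1228 - 7ps. Setting this equal to supply: 1228 - 7ps = -902 + 8ps, so ps = 142.
Buyers pay pb = 142 − 30 = 112; q' = -902 + 8·142 = 234.
The subsidy expands output by 234 − 122 = 112 past the efficient level; on those units the gap between marginal cost and willingness to pay runs from 0 up to 30.
DWL = ½ × 30 × 112 = 1680.

Deadweight loss = £1680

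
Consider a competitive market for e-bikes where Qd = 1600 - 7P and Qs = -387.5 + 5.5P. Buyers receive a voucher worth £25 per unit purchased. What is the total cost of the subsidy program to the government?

Pre-subsidy: 1600 - 7P = -387.5 + 5.5P gives P* = 159, Q* = 487.
With the rebate, buyers effectively pay Pb = Ps − 25, where Ps is the price sellers receive.
Demand in terms of Ps becomes Qd = 1600 − 7(Ps − 25) = 1775 - 7Ps. Setting this equal to supply: 1775 - 7Ps = -387.5 + 5.5Ps, so Ps = 173.
Buyers pay Pb = 173 − 25 = 148; Q' = -387.5 + 5.5·173 = 564.
Government outlay = subsidy × quantity = 25 × 564 = 14100.

Government cost = £14100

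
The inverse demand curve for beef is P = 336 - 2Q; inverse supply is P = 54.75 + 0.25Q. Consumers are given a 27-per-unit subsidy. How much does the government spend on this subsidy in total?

Government cost = 3699

Pre-subsidy: 336 - 2Q = 54.75 + 0.25Q gives Q* = 125 and P* = 86.
With the rebate, buyers effectively pay Pb = Ps − 27, where Ps is the price sellers receive.
On the curves, Pb = 336 - 2Q and Ps = 54.75 + 0.25Q; the wedge Ps − Pb = 27 gives 54.75 + 0.25Q − (336 - 2Q) = 27, so Q' = 137.
Then Pb = 336 − 2·137 = 62 and Ps = 54.75 + 0.25·137 = 89.
Government outlay = subsidy × quantity = 27 × 137 = 3699.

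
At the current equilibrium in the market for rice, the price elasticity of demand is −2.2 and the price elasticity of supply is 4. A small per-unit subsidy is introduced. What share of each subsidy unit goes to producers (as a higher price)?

Producer share = 11/31

For a small subsidy around the equilibrium, the benefit split depends on the relative slopes, which at a point are proportional to the elasticities.
Buyer share = εs/(εs + |εd|) = 4/(4 + 2.2) = 20/31; seller share = |εd|/(εs + |εd|) = 11/31.
So producers capture 11/31 of the subsidy.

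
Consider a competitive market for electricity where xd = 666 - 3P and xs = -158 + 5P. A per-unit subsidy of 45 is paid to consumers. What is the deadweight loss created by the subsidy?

Pre-subsidy: 666 - 3P = -158 + 5P gives P* = 103, x* = 357.
With the rebate, buyers effectively pay Pb = Ps − 45, where Ps is the price sellers receive.
Demand in terms of Ps becomes xd = 666 − 3(Ps − 45) = 801 - 3Ps. Setting this equal to supply: 801 - 3Ps = -158 + 5Ps, so Ps = 119.875.
Buyers pay Pb = 119.875 − 45 = 74.875; x' = -158 + 5·119.875 = 441.375.
The subsidy expands output by 441.375 − 357 = 84.375 past the efficient level; on those units the gap between marginal cost and willingness to pay runs from 0 up to 45.
DWL = ½ × 45 × 84.375 = 1898.4375.

Deadweight loss = 1898.4375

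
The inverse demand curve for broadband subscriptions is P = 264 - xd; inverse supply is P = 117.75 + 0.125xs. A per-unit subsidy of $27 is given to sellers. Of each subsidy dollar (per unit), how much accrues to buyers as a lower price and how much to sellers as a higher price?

Pre-subsidy: 264 - x = 117.75 + 0.125x gives x* = 130 and P* = 134.
With the subsidy, sellers receive Ps = Pb + 27 for each unit, where Pb is the price buyers pay.
On the curves, Pb = 264 - x and Ps = 117.75 + 0.125x; the wedge Ps − Pb = 27 gives 117.75 + 0.125x − (264 - x) = 27, so x' = 154.
Then Pb = 264 − 1·154 = 110 and Ps = 117.75 + 0.125·154 = 137.
Buyers' price falls by P* − Pb = 134 − 110 = 24; sellers' price rises by Ps − P* = 137 − 134 = 3.

Buyers gain $24 per unit; sellers gain $3 per unit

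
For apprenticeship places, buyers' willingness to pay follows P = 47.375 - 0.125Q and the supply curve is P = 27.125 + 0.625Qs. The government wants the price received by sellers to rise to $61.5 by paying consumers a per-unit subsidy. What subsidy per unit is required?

Required subsidy s = $21 per unit

At a seller price of 61.5, quantity supplied is -43.4 + 1.6·61.5 = 55.
Buyers absorb 55 only when they pay Pb = 47.375 − 0.125·55 = 40.5.
s = Ps − Pb = 61.5 − 40.5 = 21.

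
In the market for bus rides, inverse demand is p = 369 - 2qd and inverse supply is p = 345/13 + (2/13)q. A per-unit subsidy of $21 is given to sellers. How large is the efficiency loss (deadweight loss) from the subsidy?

Pre-subsidy: 369 - 2q = 345/13 + (2/13)q gives q* = 159 and p* = 51.
With the subsidy, sellers receive ps = pb + 21 for each unit, where pb is the price buyers pay.
On the curves, pb = 369 - 2q and ps = 345/13 + (2/13)q; the wedge ps − pb = 21 gives 345/13 + (2/13)q − (369 - 2q) = 21, so q' = 168.75.
Then pb = 369 − 2·168.75 = 31.5 and ps = 345/13 + (2/13)·168.75 = 52.5.
The subsidy expands output by 168.75 − 159 = 9.75 past the efficient level; on those units the gap between marginal cost and willingness to pay runs from 0 up to 21.
DWL = ½ × 21 × 9.75 = 102.375.

Deadweight loss = $102.375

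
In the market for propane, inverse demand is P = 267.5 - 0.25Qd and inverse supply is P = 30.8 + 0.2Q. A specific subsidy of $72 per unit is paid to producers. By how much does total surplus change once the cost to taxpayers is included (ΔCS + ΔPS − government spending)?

Pre-subsidy: 267.5 - 0.25Q = 30.8 + 0.2Q gives Q* = 526 and P* = 136.
With the subsidy, sellers receive Ps = Pb + 72 for each unit, where Pb is the price buyers pay.
On the curves, Pb = 267.5 - 0.25Q and Ps = 30.8 + 0.2Q; the wedge Ps − Pb = 72 gives 30.8 + 0.2Q − (267.5 - 0.25Q) = 72, so Q' = 686.
Then Pb = 267.5 − 0.25·686 = 96 and Ps = 30.8 + 0.2·686 = 168.
ΔCS = ½(526 + 686)(136 − 96) = 24240; ΔPS = ½(526 + 686)(168 − 136) = 19392.
Government spending = 72 × 686 = 49392.
Net change = 24240 + 19392 − 49392 = -5760. The loss equals the DWL triangle ½·72·160.

Net change in total surplus = -$5760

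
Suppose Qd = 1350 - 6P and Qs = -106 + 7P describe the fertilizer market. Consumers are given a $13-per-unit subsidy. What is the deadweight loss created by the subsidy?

Pre-subsidy: 1350 - 6P = -106 + 7P gives P* = 112, Q* = 678.
With the rebate, buyers effectively pay Pb = Ps − 13, where Ps is the price sellers receive.
Demand in terms of Ps becomes Qd = 1350 − 6(Ps − 13) = 1428 - 6Ps. Setting this equal to supply: 1428 - 6Ps = -106 + 7Ps, so Ps = 118.
Buyers pay Pb = 118 − 13 = 105; Q' = -106 + 7·118 = 720.
The subsidy expands output by 720 − 678 = 42 past the efficient level; on those units the gap between marginal cost and willingness to pay runs from 0 up to 13.
DWL = ½ × 13 × 42 = 273.

Deadweight loss = $273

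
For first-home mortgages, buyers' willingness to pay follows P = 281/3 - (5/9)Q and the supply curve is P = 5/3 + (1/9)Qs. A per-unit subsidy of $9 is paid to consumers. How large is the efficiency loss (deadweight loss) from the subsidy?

Deadweight loss = $60.75

Pre-subsidy: 281/3 - (5/9)Q = 5/3 + (1/9)Q gives Q* = 138 and P* = 17.
With the rebate, buyers effectively pay Pb = Ps − 9, where Ps is the price sellers receive.
On the curves, Pb = 281/3 - (5/9)Q and Ps = 5/3 + (1/9)Q; the wedge Ps − Pb = 9 gives 5/3 + (1/9)Q − (281/3 - (5/9)Q) = 9, so Q' = 151.5.
Then Pb = 281/3 − (5/9)·151.5 = 9.5 and Ps = 5/3 + (1/9)·151.5 = 18.5.
The subsidy expands output by 151.5 − 138 = 13.5 past the efficient level; on those units the gap between marginal cost and willingness to pay runs from 0 up to 9.
DWL = ½ × 9 × 13.5 = 60.75.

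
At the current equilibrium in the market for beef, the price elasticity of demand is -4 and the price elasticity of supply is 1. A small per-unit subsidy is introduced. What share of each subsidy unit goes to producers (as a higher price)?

For a small subsidy around the equilibrium, the benefit split depends on the relative slopes, which at a point are proportional to the elasticities.
Buyer share = εs/(εs + |εd|) = 1/(1 + 4) = 0.2; seller share = |εd|/(εs + |εd|) = 0.8.
So producers capture 0.8 of the subsidy.

Producer share = 0.8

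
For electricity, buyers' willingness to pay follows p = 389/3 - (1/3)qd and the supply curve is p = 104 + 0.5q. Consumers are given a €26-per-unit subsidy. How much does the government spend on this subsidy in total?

Pre-subsidy: 389/3 - (1/3)q = 104 + 0.5q gives q* = 30.8 and p* = 119.4.
With the rebate, buyers effectively pay pb = ps − 26, where ps is the price sellers receive.
On the curves, pb = 389/3 - (1/3)q and ps = 104 + 0.5q; the wedge ps − pb = 26 gives 104 + 0.5q − (389/3 - (1/3)q) = 26, so q' = 62.
Then pb = 389/3 − (1/3)·62 = 109 and ps = 104 + 0.5·62 = 135.
Government outlay = subsidy × quantity = 26 × 62 = 1612.

Government cost = €1612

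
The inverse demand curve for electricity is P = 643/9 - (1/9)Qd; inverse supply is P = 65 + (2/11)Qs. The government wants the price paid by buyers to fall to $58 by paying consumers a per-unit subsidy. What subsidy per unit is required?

At a buyer price of 58, quantity demanded is 643 − 9·58 = 121.
Sellers supply 121 only when they receive Ps = 65 + (2/11)·121 = 87.
s = Ps − Pb = 87 − 58 = 29.

Required subsidy s = $29 per unit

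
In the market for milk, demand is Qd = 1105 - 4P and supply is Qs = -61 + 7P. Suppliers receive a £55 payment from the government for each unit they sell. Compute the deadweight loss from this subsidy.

Deadweight loss = £3850

Pre-subsidy: 1105 - 4P = -61 + 7P gives P* = 106, Q* = 681.
With the subsidy, sellers receive Ps = Pb + 55 for each unit, where Pb is the price buyers pay.
Supply in terms of Pb becomes Qs = -61 + 7(Pb + 55) = 324 + 7Pb. Setting this equal to demand: 1105 - 4Pb = 324 + 7Pb, so Pb = 71.
Sellers receive Ps = 71 + 55 = 126; Q' = 1105 − 4·71 = 821.
The subsidy expands output by 821 − 681 = 140 past the efficient level; on those units the gap between marginal cost and willingness to pay runs from 0 up to 55.
DWL = ½ × 55 × 140 = 3850.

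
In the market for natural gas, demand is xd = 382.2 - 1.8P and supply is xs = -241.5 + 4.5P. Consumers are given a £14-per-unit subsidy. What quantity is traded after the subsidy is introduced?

Pre-subsidy: 382.2 - 1.8P = -241.5 + 4.5P gives P* = 99, x* = 204.
With the rebate, buyers effectively pay Pb = Ps − 14, where Ps is the price sellers receive.
Demand in terms of Ps becomes xd = 382.2 − 1.8(Ps − 14) = 407.4 - 1.8Ps. Setting this equal to supply: 407.4 - 1.8Ps = -241.5 + 4.5Ps, so Ps = 103.
Buyers pay Pb = 103 − 14 = 89; x' = -241.5 + 4.5·103 = 222.

x' = 222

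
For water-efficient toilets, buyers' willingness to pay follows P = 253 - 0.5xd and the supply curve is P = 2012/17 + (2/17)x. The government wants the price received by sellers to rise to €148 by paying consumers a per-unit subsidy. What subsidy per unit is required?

At a seller price of 148, quantity supplied is -1006 + 8.5·148 = 252.
Buyers absorb 252 only when they pay Pb = 253 − 0.5·252 = 127.
s = Ps − Pb = 148 − 127 = 21.

Required subsidy s = €21 per unit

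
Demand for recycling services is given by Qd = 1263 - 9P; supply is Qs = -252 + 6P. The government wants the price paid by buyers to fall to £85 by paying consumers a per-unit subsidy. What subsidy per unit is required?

Required subsidy s = £40 per unit

At a buyer price of 85, quantity demanded is 1263 − 9·85 = 498.
Sellers supply 498 only when they receive Ps with -252 + 6·Ps = 498, i.e. Ps = 125.
s = Ps − Pb = 125 − 85 = 40.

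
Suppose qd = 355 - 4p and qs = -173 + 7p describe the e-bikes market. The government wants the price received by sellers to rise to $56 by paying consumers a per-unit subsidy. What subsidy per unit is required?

At a seller price of 56, quantity supplied is -173 + 7·56 = 219.
Buyers absorb 219 only when they pay pb with 355 − 4·pb = 219, i.e. pb = 34.
s = ps − pb = 56 − 34 = 22.

Required subsidy s = $22 per unit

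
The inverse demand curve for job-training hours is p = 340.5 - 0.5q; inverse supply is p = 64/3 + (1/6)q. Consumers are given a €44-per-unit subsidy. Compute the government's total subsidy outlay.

Government cost = €23969

Pre-subsidy: 340.5 - 0.5q = 64/3 + (1/6)q gives q* = 478.75 and p* = 101.125.
With the rebate, buyers effectively pay pb = ps − 44, where ps is the price sellers receive.
On the curves, pb = 340.5 - 0.5q and ps = 64/3 + (1/6)q; the wedge ps − pb = 44 gives 64/3 + (1/6)q − (340.5 - 0.5q) = 44, so q' = 544.75.
Then pb = 340.5 − 0.5·544.75 = 68.125 and ps = 64/3 + (1/6)·544.75 = 112.125.
Government outlay = subsidy × quantity = 44 × 544.75 = 23969.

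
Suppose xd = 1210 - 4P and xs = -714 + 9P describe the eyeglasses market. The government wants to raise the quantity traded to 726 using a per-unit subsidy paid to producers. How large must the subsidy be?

At x = 726, invert demand for the buyer price: Pb = (1210 − 726)/4 = 121; invert supply for the seller price: Ps = (726 − (-714))/9 = 160.
The subsidy must fill the gap: s = Ps − Pb = 160 − 121 = 39.

Required subsidy s = 39 per unit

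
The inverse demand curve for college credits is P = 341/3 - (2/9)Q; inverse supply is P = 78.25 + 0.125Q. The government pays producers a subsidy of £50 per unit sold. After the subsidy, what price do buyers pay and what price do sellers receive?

Pre-subsidy: 341/3 - (2/9)Q = 78.25 + 0.125Q gives Q* = 102 and P* = 91.
With the subsidy, sellers receive Ps = Pb + 50 for each unit, where Pb is the price buyers pay.
On the curves, Pb = 341/3 - (2/9)Q and Ps = 78.25 + 0.125Q; the wedge Ps − Pb = 50 gives 78.25 + 0.125Q − (341/3 - (2/9)Q) = 50, so Q' = 246.
Then Pb = 341/3 − (2/9)·246 = 59 and Ps = 78.25 + 0.125·246 = 109.

Buyers pay £59; sellers receive £109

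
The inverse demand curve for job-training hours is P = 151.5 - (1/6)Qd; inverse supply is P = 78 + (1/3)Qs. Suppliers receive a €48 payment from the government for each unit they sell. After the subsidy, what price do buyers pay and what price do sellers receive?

Buyers pay €111; sellers receive €159

Pre-subsidy: 151.5 - (1/6)Q = 78 + (1/3)Q gives Q* = 147 and P* = 127.
With the subsidy, sellers receive Ps = Pb + 48 for each unit, where Pb is the price buyers pay.
On the curves, Pb = 151.5 - (1/6)Q and Ps = 78 + (1/3)Q; the wedge Ps − Pb = 48 gives 78 + (1/3)Q − (151.5 - (1/6)Q) = 48, so Q' = 243.
Then Pb = 151.5 − (1/6)·243 = 111 and Ps = 78 + (1/3)·243 = 159.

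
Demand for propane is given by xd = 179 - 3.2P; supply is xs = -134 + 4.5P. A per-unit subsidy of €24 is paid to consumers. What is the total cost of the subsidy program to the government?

Government cost = 173352/77

Pre-subsidy: 179 - 3.2P = -134 + 4.5P gives P* = 3130/77, x* = 3767/77.
With the rebate, buyers effectively pay Pb = Ps − 24, where Ps is the price sellers receive.
Demand in terms of Ps becomes xd = 179 − 3.2(Ps − 24) = 255.8 - 3.2Ps. Setting this equal to supply: 255.8 - 3.2Ps = -134 + 4.5Ps, so Ps = 3898/77.
Buyers pay Pb = 3898/77 − 24 = 2050/77; x' = -134 + 4.5·(3898/77) = 7223/77.
Government outlay = subsidy × quantity = 24 × 7223/77 = 173352/77.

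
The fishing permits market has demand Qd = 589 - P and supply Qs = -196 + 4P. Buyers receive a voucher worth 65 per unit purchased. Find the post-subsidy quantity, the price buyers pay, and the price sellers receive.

Pre-subsidy: 589 - P = -196 + 4P gives P* = 157, Q* = 432.
With the rebate, buyers effectively pay Pb = Ps − 65, where Ps is the price sellers receive.
Demand in terms of Ps becomes Qd = 589 − 1(Ps − 65) = 654 - Ps. Setting this equal to supply: 654 - Ps = -196 + 4Ps, so Ps = 170.
Buyers pay Pb = 170 − 65 = 105; Q' = -196 + 4·170 = 484.

Q' = 484; buyers pay 105; sellers receive 170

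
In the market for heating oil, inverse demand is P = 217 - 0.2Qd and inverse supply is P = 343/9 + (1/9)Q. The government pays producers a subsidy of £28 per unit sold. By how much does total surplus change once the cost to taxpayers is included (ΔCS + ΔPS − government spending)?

Net change in total surplus = -£1260

Pre-subsidy: 217 - 0.2Q = 343/9 + (1/9)Q gives Q* = 575 and P* = 102.
With the subsidy, sellers receive Ps = Pb + 28 for each unit, where Pb is the price buyers pay.
On the curves, Pb = 217 - 0.2Q and Ps = 343/9 + (1/9)Q; the wedge Ps − Pb = 28 gives 343/9 + (1/9)Q − (217 - 0.2Q) = 28, so Q' = 665.
Then Pb = 217 − 0.2·665 = 84 and Ps = 343/9 + (1/9)·665 = 112.
ΔCS = ½(575 + 665)(102 − 84) = 11160; ΔPS = ½(575 + 665)(112 − 102) = 6200.
Government spending = 28 × 665 = 18620.
Net change = 11160 + 6200 − 18620 = -1260. The loss equals the DWL triangle ½·28·90.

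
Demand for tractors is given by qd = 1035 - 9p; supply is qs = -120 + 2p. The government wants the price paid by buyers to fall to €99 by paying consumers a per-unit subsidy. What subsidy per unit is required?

At a buyer price of 99, quantity demanded is 1035 − 9·99 = 144.
Sellers supply 144 only when they receive ps with -120 + 2·ps = 144, i.e. ps = 132.
s = ps − pb = 132 − 99 = 33.

Required subsidy s = €33 per unit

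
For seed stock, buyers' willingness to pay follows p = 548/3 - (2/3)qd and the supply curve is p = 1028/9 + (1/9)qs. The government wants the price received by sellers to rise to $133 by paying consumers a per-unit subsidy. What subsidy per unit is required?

At a seller price of 133, quantity supplied is -1028 + 9·133 = 169.
Buyers absorb 169 only when they pay pb = 548/3 − (2/3)·169 = 70.
s = ps − pb = 133 − 70 = 63.

Required subsidy s = $63 per unit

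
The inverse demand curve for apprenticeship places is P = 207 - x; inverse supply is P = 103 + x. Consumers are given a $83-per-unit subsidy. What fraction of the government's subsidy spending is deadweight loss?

Pre-subsidy: 207 - x = 103 + x gives x* = 52 and P* = 155.
With the rebate, buyers effectively pay Pb = Ps − 83, where Ps is the price sellers receive.
On the curves, Pb = 207 - x and Ps = 103 + x; the wedge Ps − Pb = 83 gives 103 + x − (207 - x) = 83, so x' = 93.5.
Then Pb = 207 − 1·93.5 = 113.5 and Ps = 103 + 1·93.5 = 196.5.
ΔCS = ½(52 + 93.5)(155 − 113.5) = 3019.125; ΔPS = ½(52 + 93.5)(196.5 − 155) = 3019.125.
Government spending = 83 × 93.5 = 7760.5.
DWL = ½ × 83 × (93.5 − 52) = 1722.25; fraction = 1722.25 / 7760.5 = 83/374.

DWL / government spending = 83/374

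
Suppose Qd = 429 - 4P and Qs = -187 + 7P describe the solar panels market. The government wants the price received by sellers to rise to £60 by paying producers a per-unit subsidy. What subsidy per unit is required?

At a seller price of 60, quantity supplied is -187 + 7·60 = 233.
Buyers absorb 233 only when they pay Pb with 429 − 4·Pb = 233, i.e. Pb = 49.
s = Ps − Pb = 60 − 49 = 11.

Required subsidy s = £11 per unit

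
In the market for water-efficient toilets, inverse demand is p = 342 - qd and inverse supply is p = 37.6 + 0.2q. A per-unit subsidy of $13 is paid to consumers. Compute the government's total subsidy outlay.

Pre-subsidy: 342 - q = 37.6 + 0.2q gives q* = 761/3 and p* = 265/3.
With the rebate, buyers effectively pay pb = ps − 13, where ps is the price sellers receive.
On the curves, pb = 342 - q and ps = 37.6 + 0.2q; the wedge ps − pb = 13 gives 37.6 + 0.2q − (342 - q) = 13, so q' = 264.5.
Then pb = 342 − 1·264.5 = 77.5 and ps = 37.6 + 0.2·264.5 = 90.5.
Government outlay = subsidy × quantity = 13 × 264.5 = 3438.5.

Government cost = $3438.5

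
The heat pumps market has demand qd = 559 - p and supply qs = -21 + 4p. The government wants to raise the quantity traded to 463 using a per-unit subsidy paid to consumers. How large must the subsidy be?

At q = 463, invert demand for the buyer price: pb = (559 − 463)/1 = 96; invert supply for the seller price: ps = (463 − (-21))/4 = 121.
The subsidy must fill the gap: s = ps − pb = 121 − 96 = 25.

Required subsidy s = 25 per unit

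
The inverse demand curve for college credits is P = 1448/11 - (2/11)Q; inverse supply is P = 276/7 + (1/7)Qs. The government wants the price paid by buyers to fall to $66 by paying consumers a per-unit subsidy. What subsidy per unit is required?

Required subsidy s = $25 per unit

At a buyer price of 66, quantity demanded is 724 − 5.5·66 = 361.
Sellers supply 361 only when they receive Ps = 276/7 + (1/7)·361 = 91.
s = Ps − Pb = 91 − 66 = 25.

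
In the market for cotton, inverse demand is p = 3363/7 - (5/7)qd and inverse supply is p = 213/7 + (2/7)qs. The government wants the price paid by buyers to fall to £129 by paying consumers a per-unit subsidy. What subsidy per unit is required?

At a buyer price of 129, quantity demanded is 672.6 − 1.4·129 = 492.
Sellers supply 492 only when they receive ps = 213/7 + (2/7)·492 = 171.
s = ps − pb = 171 − 129 = 42.

Required subsidy s = £42 per unit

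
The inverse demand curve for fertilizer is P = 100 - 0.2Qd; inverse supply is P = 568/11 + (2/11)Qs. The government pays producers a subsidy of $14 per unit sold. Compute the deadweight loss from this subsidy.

Pre-subsidy: 100 - 0.2Q = 568/11 + (2/11)Q gives Q* = 380/3 and P* = 224/3.
With the subsidy, sellers receive Ps = Pb + 14 for each unit, where Pb is the price buyers pay.
On the curves, Pb = 100 - 0.2Q and Ps = 568/11 + (2/11)Q; the wedge Ps − Pb = 14 gives 568/11 + (2/11)Q − (100 - 0.2Q) = 14, so Q' = 490/3.
Then Pb = 100 − 0.2·(490/3) = 202/3 and Ps = 568/11 + (2/11)·(490/3) = 244/3.
The subsidy expands output by 490/3 − 380/3 = 110/3 past the efficient level; on those units the gap between marginal cost and willingness to pay runs from 0 up to 14.
DWL = ½ × 14 × 110/3 = 770/3.

Deadweight loss = 770/3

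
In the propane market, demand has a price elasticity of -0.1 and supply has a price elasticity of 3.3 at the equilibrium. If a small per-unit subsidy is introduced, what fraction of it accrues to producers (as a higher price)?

Producer share = 1/34

For a small subsidy around the equilibrium, the benefit split depends on the relative slopes, which at a point are proportional to the elasticities.
Buyer share = εs/(εs + |εd|) = 3.3/(3.3 + 0.1) = 33/34; seller share = |εd|/(εs + |εd|) = 1/34.
So producers capture 1/34 of the subsidy.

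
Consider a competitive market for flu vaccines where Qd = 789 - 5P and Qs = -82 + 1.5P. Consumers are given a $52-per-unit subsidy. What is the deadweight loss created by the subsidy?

Pre-subsidy: 789 - 5P = -82 + 1.5P gives P* = 134, Q* = 119.
With the rebate, buyers effectively pay Pb = Ps − 52, where Ps is the price sellers receive.
Demand in terms of Ps becomes Qd = 789 − 5(Ps − 52) = 1049 - 5Ps. Setting this equal to supply: 1049 - 5Ps = -82 + 1.5Ps, so Ps = 174.
Buyers pay Pb = 174 − 52 = 122; Q' = -82 + 1.5·174 = 179.
The subsidy expands output by 179 − 119 = 60 past the efficient level; on those units the gap between marginal cost and willingness to pay runs from 0 up to 52.
DWL = ½ × 52 × 60 = 1560.

Deadweight loss = $1560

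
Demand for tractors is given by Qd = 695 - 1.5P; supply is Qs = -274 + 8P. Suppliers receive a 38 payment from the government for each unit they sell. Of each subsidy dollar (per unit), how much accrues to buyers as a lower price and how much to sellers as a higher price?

Buyers gain 32 per unit; sellers gain 6 per unit

Pre-subsidy: 695 - 1.5P = -274 + 8P gives P* = 102, Q* = 542.
With the subsidy, sellers receive Ps = Pb + 38 for each unit, where Pb is the price buyers pay.
Supply in terms of Pb becomes Qs = -274 + 8(Pb + 38) = 30 + 8Pb. Setting this equal to demand: 695 - 1.5Pb = 30 + 8Pb, so Pb = 70.
Sellers receive Ps = 70 + 38 = 108; Q' = 695 − 1.5·70 = 590.
Buyers' price falls by P* − Pb = 102 − 70 = 32; sellers' price rises by Ps − P* = 108 − 102 = 6.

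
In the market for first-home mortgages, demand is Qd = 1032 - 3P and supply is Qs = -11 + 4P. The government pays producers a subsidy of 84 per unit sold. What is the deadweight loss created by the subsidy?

Deadweight loss = 6048

Pre-subsidy: 1032 - 3P = -11 + 4P gives P* = 149, Q* = 585.
With the subsidy, sellers receive Ps = Pb + 84 for each unit, where Pb is the price buyers pay.
Supply in terms of Pb becomes Qs = -11 + 4(Pb + 84) = 325 + 4Pb. Setting this equal to demand: 1032 - 3Pb = 325 + 4Pb, so Pb = 101.
Sellers receive Ps = 101 + 84 = 185; Q' = 1032 − 3·101 = 729.
The subsidy expands output by 729 − 585 = 144 past the efficient level; on those units the gap between marginal cost and willingness to pay runs from 0 up to 84.
DWL = ½ × 84 × 144 = 6048.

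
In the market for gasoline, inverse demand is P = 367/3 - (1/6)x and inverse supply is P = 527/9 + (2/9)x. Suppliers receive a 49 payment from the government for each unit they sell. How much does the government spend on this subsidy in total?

Government cost = 14210

Pre-subsidy: 367/3 - (1/6)x = 527/9 + (2/9)x gives x* = 164 and P* = 95.
With the subsidy, sellers receive Ps = Pb + 49 for each unit, where Pb is the price buyers pay.
On the curves, Pb = 367/3 - (1/6)x and Ps = 527/9 + (2/9)x; the wedge Ps − Pb = 49 gives 527/9 + (2/9)x − (367/3 - (1/6)x) = 49, so x' = 290.
Then Pb = 367/3 − (1/6)·290 = 74 and Ps = 527/9 + (2/9)·290 = 123.
Government outlay = subsidy × quantity = 49 × 290 = 14210.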